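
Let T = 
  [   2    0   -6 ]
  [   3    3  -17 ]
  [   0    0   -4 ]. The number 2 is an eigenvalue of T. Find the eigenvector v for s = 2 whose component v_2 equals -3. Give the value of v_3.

T − 2I = [[0, 0, -6], [3, 1, -17], [0, 0, -6]].
Solving (T − 2I)v = 0 gives the eigenspace spanned by (1, -3, 0).
With v_2 = -3, v = (1, -3, 0), so v_3 = 0.

0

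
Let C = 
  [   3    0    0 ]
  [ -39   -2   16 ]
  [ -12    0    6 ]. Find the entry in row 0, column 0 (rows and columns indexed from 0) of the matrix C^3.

27

Characteristic polynomial: r^3 - 7r^2 + 36 = (r - 6)(r - 3)(r + 2), so the eigenvalues are -2, 3, 6.
r=6: eigenvector (0, 2, 1).
r=-2: eigenvector (0, 1, 0).
r=3: eigenvector (1, 5, 4).
P = [[0, 0, 1], [2, 1, 5], [1, 0, 4]], D = diag(6, -2, 3), P⁻¹ = [[-4, 0, 1], [3, 1, -2], [1, 0, 0]].
C³ = P·diag(216, -8, 27)·P⁻¹ = [[27, 0, 0], [-1617, -8, 448], [-756, 0, 216]].
The requested entry is 27.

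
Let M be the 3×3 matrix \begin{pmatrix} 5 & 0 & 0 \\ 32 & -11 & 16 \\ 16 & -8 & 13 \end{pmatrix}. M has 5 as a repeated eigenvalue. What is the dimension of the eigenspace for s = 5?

M − 5I = [[0, 0, 0], [32, -16, 16], [16, -8, 8]].
This matrix has rank 1, so its null space has dimension 3 − 1 = 2.

2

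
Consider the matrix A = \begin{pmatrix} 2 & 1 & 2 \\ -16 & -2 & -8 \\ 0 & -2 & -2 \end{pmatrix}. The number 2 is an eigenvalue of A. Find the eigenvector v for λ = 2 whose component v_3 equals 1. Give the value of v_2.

A − 2I = [[0, 1, 2], [-16, -4, -8], [0, -2, -4]].
Solving (A − 2I)v = 0 gives the eigenspace spanned by (0, -2, 1).
With v_3 = 1, v = (0, -2, 1), so v_2 = -2.

-2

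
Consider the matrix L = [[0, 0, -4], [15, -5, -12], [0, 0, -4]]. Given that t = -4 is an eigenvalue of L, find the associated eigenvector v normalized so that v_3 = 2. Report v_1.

L + 4I = [[4, 0, -4], [15, -1, -12], [0, 0, 0]].
Solving (L + 4I)v = 0 gives the eigenspace spanned by (2, 6, 2).
With v_3 = 2, v = (2, 6, 2), so v_1 = 2.

2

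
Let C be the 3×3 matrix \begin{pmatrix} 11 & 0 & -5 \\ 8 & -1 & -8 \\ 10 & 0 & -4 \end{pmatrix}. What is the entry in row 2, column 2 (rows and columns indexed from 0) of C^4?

Characteristic polynomial: μ^3 - 6μ^2 - μ + 6 = (μ - 6)(μ - 1)(μ + 1), so the eigenvalues are -1, 1, 6.
μ=6: eigenvector (1, 0, 1).
μ=-1: eigenvector (0, 1, 0).
μ=1: eigenvector (1, -4, 2).
P = [[1, 0, 1], [0, 1, -4], [1, 0, 2]], D = diag(6, -1, 1), P⁻¹ = [[2, 0, -1], [-4, 1, 4], [-1, 0, 1]].
C⁴ = P·diag(1296, 1, 1)·P⁻¹ = [[2591, 0, -1295], [0, 1, 0], [2590, 0, -1294]].
The requested entry is -1294.

-1294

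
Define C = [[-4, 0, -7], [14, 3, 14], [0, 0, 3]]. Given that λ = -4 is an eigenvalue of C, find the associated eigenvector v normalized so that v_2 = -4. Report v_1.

C + 4I = [[0, 0, -7], [14, 7, 14], [0, 0, 7]].
Solving (C + 4I)v = 0 gives the eigenspace spanned by (2, -4, 0).
With v_2 = -4, v = (2, -4, 0), so v_1 = 2.

2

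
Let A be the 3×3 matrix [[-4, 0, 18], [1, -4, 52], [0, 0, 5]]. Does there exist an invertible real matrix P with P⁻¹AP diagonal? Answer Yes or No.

No

Characteristic polynomial: p(r) = r^3 + 3r^2 - 24r - 80 = (r - 5)(r + 4)^2.
r = -4 has algebraic multiplicity 2; rank(A + 4I) = 2, so geometric multiplicity = 1.
Geometric multiplicity < algebraic multiplicity, so A is not diagonalizable.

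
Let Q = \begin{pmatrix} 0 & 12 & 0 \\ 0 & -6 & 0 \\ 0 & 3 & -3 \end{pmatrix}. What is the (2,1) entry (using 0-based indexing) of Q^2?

Characteristic polynomial: r^3 + 9r^2 + 18r = r(r + 3)(r + 6), so the eigenvalues are -6, -3, 0.
r=0: eigenvector (1, 0, 0).
r=-6: eigenvector (-2, 1, -1).
r=-3: eigenvector (0, 0, 1).
P = [[1, -2, 0], [0, 1, 0], [0, -1, 1]], D = diag(0, -6, -3), P⁻¹ = [[1, 2, 0], [0, 1, 0], [0, 1, 1]].
Q² = P·diag(0, 36, 9)·P⁻¹ = [[0, -72, 0], [0, 36, 0], [0, -27, 9]].
The requested entry is -27.

-27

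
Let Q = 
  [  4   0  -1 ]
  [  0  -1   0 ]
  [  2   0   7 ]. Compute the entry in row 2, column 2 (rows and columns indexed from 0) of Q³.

307

Characteristic polynomial: λ^3 - 10λ^2 + 19λ + 30 = (λ - 6)(λ - 5)(λ + 1), so the eigenvalues are -1, 5, 6.
λ=6: eigenvector (-1, 0, 2).
λ=5: eigenvector (-1, 0, 1).
λ=-1: eigenvector (0, 1, 0).
P = [[-1, -1, 0], [0, 0, 1], [2, 1, 0]], D = diag(6, 5, -1), P⁻¹ = [[1, 0, 1], [-2, 0, -1], [0, 1, 0]].
Q³ = P·diag(216, 125, -1)·P⁻¹ = [[34, 0, -91], [0, -1, 0], [182, 0, 307]].
The requested entry is 307.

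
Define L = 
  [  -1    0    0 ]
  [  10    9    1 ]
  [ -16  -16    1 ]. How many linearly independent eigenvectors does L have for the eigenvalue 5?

1

L − 5I = [[-6, 0, 0], [10, 4, 1], [-16, -16, -4]].
This matrix has rank 2, so its null space has dimension 3 − 2 = 1.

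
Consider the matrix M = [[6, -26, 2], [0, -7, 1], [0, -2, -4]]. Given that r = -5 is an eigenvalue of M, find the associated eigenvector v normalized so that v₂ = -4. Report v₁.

-8

M + 5I = [[11, -26, 2], [0, -2, 1], [0, -2, 1]].
Solving (M + 5I)v = 0 gives the eigenspace spanned by (-8, -4, -8).
With v₂ = -4, v = (-8, -4, -8), so v₁ = -8.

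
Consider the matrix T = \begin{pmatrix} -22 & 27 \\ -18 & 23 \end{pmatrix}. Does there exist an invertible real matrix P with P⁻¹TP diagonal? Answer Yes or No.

Characteristic polynomial: p(μ) = μ^2 - μ - 20 = (μ - 5)(μ + 4).
All 2 eigenvalues are distinct, so T is diagonalizable.

Yes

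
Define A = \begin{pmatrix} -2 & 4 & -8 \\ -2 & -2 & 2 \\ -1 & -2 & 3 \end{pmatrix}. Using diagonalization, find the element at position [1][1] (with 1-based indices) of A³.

-8

Characteristic polynomial: r^3 + r^2 - 4r - 4 = (r - 2)(r + 1)(r + 2), so the eigenvalues are -2, -1, 2.
r=-2: eigenvector (1, 2, 1).
r=2: eigenvector (1, -1, -1).
r=-1: eigenvector (0, 2, 1).
P = [[1, 1, 0], [2, -1, 2], [1, -1, 1]], D = diag(-2, 2, -1), P⁻¹ = [[1, -1, 2], [0, 1, -2], [-1, 2, -3]].
A³ = P·diag(-8, 8, -1)·P⁻¹ = [[-8, 16, -32], [-14, 4, -10], [-7, -2, 3]].
The requested entry is -8.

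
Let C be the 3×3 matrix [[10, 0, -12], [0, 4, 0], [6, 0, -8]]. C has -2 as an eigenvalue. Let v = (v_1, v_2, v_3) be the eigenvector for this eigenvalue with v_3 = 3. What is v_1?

3

C + 2I = [[12, 0, -12], [0, 6, 0], [6, 0, -6]].
Solving (C + 2I)v = 0 gives the eigenspace spanned by (3, 0, 3).
With v_3 = 3, v = (3, 0, 3), so v_1 = 3.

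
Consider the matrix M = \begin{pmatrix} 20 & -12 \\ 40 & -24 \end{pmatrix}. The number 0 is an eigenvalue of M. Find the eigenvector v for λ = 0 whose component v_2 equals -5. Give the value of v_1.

-3

M = [[20, -12], [40, -24]].
Solving (M)v = 0 gives the eigenspace spanned by (-3, -5).
With v_2 = -5, v = (-3, -5), so v_1 = -3.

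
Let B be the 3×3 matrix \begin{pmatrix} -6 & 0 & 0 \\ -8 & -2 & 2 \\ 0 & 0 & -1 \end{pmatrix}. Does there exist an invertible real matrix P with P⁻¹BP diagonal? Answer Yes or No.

Yes

Characteristic polynomial: p(λ) = λ^3 + 9λ^2 + 20λ + 12 = (λ + 1)(λ + 2)(λ + 6).
All 3 eigenvalues are distinct, so B is diagonalizable.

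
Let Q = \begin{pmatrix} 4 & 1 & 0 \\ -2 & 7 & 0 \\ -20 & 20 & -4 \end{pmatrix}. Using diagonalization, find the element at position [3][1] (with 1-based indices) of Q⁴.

Characteristic polynomial: s^3 - 7s^2 - 14s + 120 = (s - 6)(s - 5)(s + 4), so the eigenvalues are -4, 5, 6.
s=6: eigenvector (-1, -2, -2).
s=5: eigenvector (1, 1, 0).
s=-4: eigenvector (0, 0, 1).
P = [[-1, 1, 0], [-2, 1, 0], [-2, 0, 1]], D = diag(6, 5, -4), P⁻¹ = [[1, -1, 0], [2, -1, 0], [2, -2, 1]].
Q⁴ = P·diag(1296, 625, 256)·P⁻¹ = [[-46, 671, 0], [-1342, 1967, 0], [-2080, 2080, 256]].
The requested entry is -2080.

-2080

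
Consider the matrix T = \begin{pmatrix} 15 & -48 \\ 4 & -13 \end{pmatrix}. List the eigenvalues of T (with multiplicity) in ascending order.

Characteristic polynomial: p(λ) = λ^2 - 2λ - 3 = (λ - 3)(λ + 1).
Roots (with multiplicity): -1, 3.

-1, 3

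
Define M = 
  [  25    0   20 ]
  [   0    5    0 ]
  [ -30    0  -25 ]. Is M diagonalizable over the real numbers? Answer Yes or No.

Yes

Characteristic polynomial: p(t) = t^3 - 5t^2 - 25t + 125 = (t - 5)^2(t + 5).
t = 5 has algebraic multiplicity 2; rank(M − 5I) = 1, so geometric multiplicity = 2.
Every eigenvalue has geometric = algebraic multiplicity, so M is diagonalizable.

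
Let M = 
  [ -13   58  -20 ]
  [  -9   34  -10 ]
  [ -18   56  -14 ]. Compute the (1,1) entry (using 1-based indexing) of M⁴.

-113

Characteristic polynomial: μ^3 - 7μ^2 - 14μ + 120 = (μ - 6)(μ - 5)(μ + 4), so the eigenvalues are -4, 5, 6.
μ=5: eigenvector (1, 1, 2).
μ=6: eigenvector (-2, -1, -1).
μ=-4: eigenvector (-2, -1, -2).
P = [[1, -2, -2], [1, -1, -1], [2, -1, -2]], D = diag(5, 6, -4), P⁻¹ = [[-1, 2, 0], [0, -2, 1], [-1, 3, -1]].
M⁴ = P·diag(625, 1296, 256)·P⁻¹ = [[-113, 4898, -2080], [-369, 3074, -1040], [-738, 3556, -784]].
The requested entry is -113.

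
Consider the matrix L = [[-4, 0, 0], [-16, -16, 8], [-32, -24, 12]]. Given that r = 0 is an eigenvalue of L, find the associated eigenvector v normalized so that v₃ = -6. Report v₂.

-3

L = [[-4, 0, 0], [-16, -16, 8], [-32, -24, 12]].
Solving (L)v = 0 gives the eigenspace spanned by (0, -3, -6).
With v₃ = -6, v = (0, -3, -6), so v₂ = -3.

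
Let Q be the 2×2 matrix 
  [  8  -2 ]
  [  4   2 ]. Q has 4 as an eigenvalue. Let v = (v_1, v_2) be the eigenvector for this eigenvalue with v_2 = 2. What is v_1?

Q − 4I = [[4, -2], [4, -2]].
Solving (Q − 4I)v = 0 gives the eigenspace spanned by (1, 2).
With v_2 = 2, v = (1, 2), so v_1 = 1.

1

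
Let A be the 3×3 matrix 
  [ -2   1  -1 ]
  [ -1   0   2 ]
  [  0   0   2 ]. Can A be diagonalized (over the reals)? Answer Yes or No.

Characteristic polynomial: p(μ) = μ^3 - 3μ - 2 = (μ - 2)(μ + 1)^2.
μ = -1 has algebraic multiplicity 2; rank(A + 1I) = 2, so geometric multiplicity = 1.
Geometric multiplicity < algebraic multiplicity, so A is not diagonalizable.

No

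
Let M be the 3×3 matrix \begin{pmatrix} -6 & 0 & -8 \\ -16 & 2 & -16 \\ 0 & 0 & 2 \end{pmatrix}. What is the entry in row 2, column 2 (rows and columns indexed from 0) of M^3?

Characteristic polynomial: r^3 + 2r^2 - 20r + 24 = (r - 2)^2(r + 6), so the eigenvalues are -6, 2, 2.
r=-6: eigenvector (1, 2, 0).
r=2: eigenvector (0, 1, 0).
r=2: eigenvector (-1, 2, 1).
P = [[1, 0, -1], [2, 1, 2], [0, 0, 1]], D = diag(-6, 2, 2), P⁻¹ = [[1, 0, 1], [-2, 1, -4], [0, 0, 1]].
M³ = P·diag(-216, 8, 8)·P⁻¹ = [[-216, 0, -224], [-448, 8, -448], [0, 0, 8]].
The requested entry is 8.

8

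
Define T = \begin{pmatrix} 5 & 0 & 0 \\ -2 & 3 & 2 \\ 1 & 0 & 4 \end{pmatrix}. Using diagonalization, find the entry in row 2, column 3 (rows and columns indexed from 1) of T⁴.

350

Characteristic polynomial: r^3 - 12r^2 + 47r - 60 = (r - 5)(r - 4)(r - 3), so the eigenvalues are 3, 4, 5.
r=5: eigenvector (1, 0, 1).
r=3: eigenvector (0, 1, 0).
r=4: eigenvector (0, 2, 1).
P = [[1, 0, 0], [0, 1, 2], [1, 0, 1]], D = diag(5, 3, 4), P⁻¹ = [[1, 0, 0], [2, 1, -2], [-1, 0, 1]].
T⁴ = P·diag(625, 81, 256)·P⁻¹ = [[625, 0, 0], [-350, 81, 350], [369, 0, 256]].
The requested entry is 350.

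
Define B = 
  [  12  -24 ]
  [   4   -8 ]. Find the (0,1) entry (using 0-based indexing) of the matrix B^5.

-6144

Characteristic polynomial: r^2 - 4r = r(r - 4), so the eigenvalues are 0, 4.
r=4: eigenvector (3, 1).
r=0: eigenvector (-2, -1).
P = [[3, -2], [1, -1]], D = diag(4, 0), P⁻¹ = [[1, -2], [1, -3]].
B⁵ = P·diag(1024, 0)·P⁻¹ = [[3072, -6144], [1024, -2048]].
The requested entry is -6144.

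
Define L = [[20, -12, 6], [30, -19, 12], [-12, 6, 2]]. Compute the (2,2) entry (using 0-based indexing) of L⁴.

16

Characteristic polynomial: μ^3 - 3μ^2 - 18μ + 40 = (μ - 5)(μ - 2)(μ + 4), so the eigenvalues are -4, 2, 5.
μ=2: eigenvector (1, 2, 1).
μ=5: eigenvector (0, 1, 2).
μ=-4: eigenvector (-1, -2, 0).
P = [[1, 0, -1], [2, 1, -2], [1, 2, 0]], D = diag(2, 5, -4), P⁻¹ = [[4, -2, 1], [-2, 1, 0], [3, -2, 1]].
L⁴ = P·diag(16, 625, 256)·P⁻¹ = [[-704, 480, -240], [-2658, 1585, -480], [-2436, 1218, 16]].
The requested entry is 16.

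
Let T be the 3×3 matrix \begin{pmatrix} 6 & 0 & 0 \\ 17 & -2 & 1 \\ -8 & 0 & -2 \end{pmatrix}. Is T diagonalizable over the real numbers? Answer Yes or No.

No

Characteristic polynomial: p(r) = r^3 - 2r^2 - 20r - 24 = (r - 6)(r + 2)^2.
r = -2 has algebraic multiplicity 2; rank(T + 2I) = 2, so geometric multiplicity = 1.
Geometric multiplicity < algebraic multiplicity, so T is not diagonalizable.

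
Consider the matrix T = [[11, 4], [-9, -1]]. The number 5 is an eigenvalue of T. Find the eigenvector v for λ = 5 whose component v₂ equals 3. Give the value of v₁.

-2

T − 5I = [[6, 4], [-9, -6]].
Solving (T − 5I)v = 0 gives the eigenspace spanned by (-2, 3).
With v₂ = 3, v = (-2, 3), so v₁ = -2.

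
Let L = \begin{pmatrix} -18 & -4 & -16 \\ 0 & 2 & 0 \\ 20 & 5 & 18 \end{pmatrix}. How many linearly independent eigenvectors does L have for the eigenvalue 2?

L − 2I = [[-20, -4, -16], [0, 0, 0], [20, 5, 16]].
This matrix has rank 2, so its null space has dimension 3 − 2 = 1.

1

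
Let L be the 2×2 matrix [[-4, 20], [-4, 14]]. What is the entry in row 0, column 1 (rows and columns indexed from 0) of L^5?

67520

Characteristic polynomial: λ^2 - 10λ + 24 = (λ - 6)(λ - 4), so the eigenvalues are 4, 6.
λ=4: eigenvector (5, 2).
λ=6: eigenvector (2, 1).
P = [[5, 2], [2, 1]], D = diag(4, 6), P⁻¹ = [[1, -2], [-2, 5]].
L⁵ = P·diag(1024, 7776)·P⁻¹ = [[-25984, 67520], [-13504, 34784]].
The requested entry is 67520.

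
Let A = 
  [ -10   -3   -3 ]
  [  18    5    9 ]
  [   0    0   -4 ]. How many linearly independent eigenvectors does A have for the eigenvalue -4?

2

A + 4I = [[-6, -3, -3], [18, 9, 9], [0, 0, 0]].
This matrix has rank 1, so its null space has dimension 3 − 1 = 2.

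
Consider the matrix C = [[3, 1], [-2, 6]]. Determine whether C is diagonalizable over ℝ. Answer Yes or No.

Characteristic polynomial: p(s) = s^2 - 9s + 20 = (s - 5)(s - 4).
All 2 eigenvalues are distinct, so C is diagonalizable.

Yes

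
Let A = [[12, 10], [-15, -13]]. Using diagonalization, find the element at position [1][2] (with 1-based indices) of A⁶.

Characteristic polynomial: s^2 + s - 6 = (s - 2)(s + 3), so the eigenvalues are -3, 2.
s=2: eigenvector (-1, 1).
s=-3: eigenvector (-2, 3).
P = [[-1, -2], [1, 3]], D = diag(2, -3), P⁻¹ = [[-3, -2], [1, 1]].
A⁶ = P·diag(64, 729)·P⁻¹ = [[-1266, -1330], [1995, 2059]].
The requested entry is -1330.

-1330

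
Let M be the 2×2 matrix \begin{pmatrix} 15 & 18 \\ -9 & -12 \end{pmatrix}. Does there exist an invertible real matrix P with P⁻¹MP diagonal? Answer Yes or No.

Yes

Characteristic polynomial: p(t) = t^2 - 3t - 18 = (t - 6)(t + 3).
All 2 eigenvalues are distinct, so M is diagonalizable.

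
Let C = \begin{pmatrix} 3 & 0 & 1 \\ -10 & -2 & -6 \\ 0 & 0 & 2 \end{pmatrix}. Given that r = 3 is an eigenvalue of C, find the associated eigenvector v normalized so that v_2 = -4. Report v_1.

2

C − 3I = [[0, 0, 1], [-10, -5, -6], [0, 0, -1]].
Solving (C − 3I)v = 0 gives the eigenspace spanned by (2, -4, 0).
With v_2 = -4, v = (2, -4, 0), so v_1 = 2.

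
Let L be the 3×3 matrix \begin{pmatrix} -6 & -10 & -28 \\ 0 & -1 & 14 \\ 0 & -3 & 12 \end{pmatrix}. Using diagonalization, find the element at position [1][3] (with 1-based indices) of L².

-308

Characteristic polynomial: s^3 - 5s^2 - 36s + 180 = (s - 6)(s - 5)(s + 6), so the eigenvalues are -6, 5, 6.
s=6: eigenvector (-4, 2, 1).
s=5: eigenvector (-14, 7, 3).
s=-6: eigenvector (1, 0, 0).
P = [[-4, -14, 1], [2, 7, 0], [1, 3, 0]], D = diag(6, 5, -6), P⁻¹ = [[0, -3, 7], [0, 1, -2], [1, 2, 0]].
L² = P·diag(36, 25, 36)·P⁻¹ = [[36, 154, -308], [0, -41, 154], [0, -33, 102]].
The requested entry is -308.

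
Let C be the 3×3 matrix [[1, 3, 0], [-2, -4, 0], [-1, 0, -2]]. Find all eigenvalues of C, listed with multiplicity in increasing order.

Characteristic polynomial: p(μ) = μ^3 + 5μ^2 + 8μ + 4 = (μ + 1)(μ + 2)^2.
Roots (with multiplicity): -2, -2, -1.

-2, -2, -1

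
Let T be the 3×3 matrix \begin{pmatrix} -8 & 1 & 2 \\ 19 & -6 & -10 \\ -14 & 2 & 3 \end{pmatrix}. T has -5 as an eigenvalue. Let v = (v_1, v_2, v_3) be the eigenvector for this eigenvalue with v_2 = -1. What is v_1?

1

T + 5I = [[-3, 1, 2], [19, -1, -10], [-14, 2, 8]].
Solving (T + 5I)v = 0 gives the eigenspace spanned by (1, -1, 2).
With v_2 = -1, v = (1, -1, 2), so v_1 = 1.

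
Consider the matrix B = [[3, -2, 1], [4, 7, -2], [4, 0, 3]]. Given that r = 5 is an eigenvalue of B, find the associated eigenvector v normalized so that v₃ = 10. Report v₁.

5

B − 5I = [[-2, -2, 1], [4, 2, -2], [4, 0, -2]].
Solving (B − 5I)v = 0 gives the eigenspace spanned by (5, 0, 10).
With v₃ = 10, v = (5, 0, 10), so v₁ = 5.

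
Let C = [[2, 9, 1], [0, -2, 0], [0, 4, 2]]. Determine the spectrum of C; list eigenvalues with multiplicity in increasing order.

-2, 2, 2

Characteristic polynomial: p(μ) = μ^3 - 2μ^2 - 4μ + 8 = (μ - 2)^2(μ + 2).
Roots (with multiplicity): -2, 2, 2.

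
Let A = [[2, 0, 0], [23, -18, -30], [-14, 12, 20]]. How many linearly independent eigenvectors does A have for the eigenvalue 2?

1

A − 2I = [[0, 0, 0], [23, -20, -30], [-14, 12, 18]].
This matrix has rank 2, so its null space has dimension 3 − 2 = 1.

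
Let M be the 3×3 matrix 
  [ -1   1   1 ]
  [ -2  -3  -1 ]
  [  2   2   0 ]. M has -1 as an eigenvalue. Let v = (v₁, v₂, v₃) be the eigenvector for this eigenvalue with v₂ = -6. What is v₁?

M + 1I = [[0, 1, 1], [-2, -2, -1], [2, 2, 1]].
Solving (M + 1I)v = 0 gives the eigenspace spanned by (3, -6, 6).
With v₂ = -6, v = (3, -6, 6), so v₁ = 3.

3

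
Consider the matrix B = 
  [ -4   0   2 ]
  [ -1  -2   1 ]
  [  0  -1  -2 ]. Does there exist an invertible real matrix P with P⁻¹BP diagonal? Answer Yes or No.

No

Characteristic polynomial: p(t) = t^3 + 8t^2 + 21t + 18 = (t + 2)(t + 3)^2.
t = -3 has algebraic multiplicity 2; rank(B + 3I) = 2, so geometric multiplicity = 1.
Geometric multiplicity < algebraic multiplicity, so B is not diagonalizable.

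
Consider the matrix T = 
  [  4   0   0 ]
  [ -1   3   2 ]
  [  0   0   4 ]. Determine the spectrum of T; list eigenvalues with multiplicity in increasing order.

3, 4, 4

Characteristic polynomial: p(λ) = λ^3 - 11λ^2 + 40λ - 48 = (λ - 4)^2(λ - 3).
Roots (with multiplicity): 3, 4, 4.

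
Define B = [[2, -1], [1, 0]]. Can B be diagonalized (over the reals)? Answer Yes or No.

Characteristic polynomial: p(λ) = λ^2 - 2λ + 1 = (λ - 1)^2.
λ = 1 has algebraic multiplicity 2; rank(B − 1I) = 1, so geometric multiplicity = 1.
Geometric multiplicity < algebraic multiplicity, so B is not diagonalizable.

No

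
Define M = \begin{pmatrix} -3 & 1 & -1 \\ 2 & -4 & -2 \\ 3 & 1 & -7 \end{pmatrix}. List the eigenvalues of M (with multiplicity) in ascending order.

-6, -4, -4

Characteristic polynomial: p(μ) = μ^3 + 14μ^2 + 64μ + 96 = (μ + 4)^2(μ + 6).
Roots (with multiplicity): -6, -4, -4.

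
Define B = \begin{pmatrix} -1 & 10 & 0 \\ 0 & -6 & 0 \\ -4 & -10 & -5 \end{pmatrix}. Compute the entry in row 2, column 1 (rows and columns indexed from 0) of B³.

Characteristic polynomial: r^3 + 12r^2 + 41r + 30 = (r + 1)(r + 5)(r + 6), so the eigenvalues are -6, -5, -1.
r=-1: eigenvector (1, 0, -1).
r=-6: eigenvector (-2, 1, 2).
r=-5: eigenvector (0, 0, 1).
P = [[1, -2, 0], [0, 1, 0], [-1, 2, 1]], D = diag(-1, -6, -5), P⁻¹ = [[1, 2, 0], [0, 1, 0], [1, 0, 1]].
B³ = P·diag(-1, -216, -125)·P⁻¹ = [[-1, 430, 0], [0, -216, 0], [-124, -430, -125]].
The requested entry is -430.

-430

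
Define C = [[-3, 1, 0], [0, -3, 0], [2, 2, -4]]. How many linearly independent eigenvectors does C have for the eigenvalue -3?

1

C + 3I = [[0, 1, 0], [0, 0, 0], [2, 2, -1]].
This matrix has rank 2, so its null space has dimension 3 − 2 = 1.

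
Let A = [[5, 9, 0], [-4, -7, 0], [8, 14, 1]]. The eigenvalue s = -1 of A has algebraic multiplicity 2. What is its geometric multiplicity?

1

A + 1I = [[6, 9, 0], [-4, -6, 0], [8, 14, 2]].
This matrix has rank 2, so its null space has dimension 3 − 2 = 1.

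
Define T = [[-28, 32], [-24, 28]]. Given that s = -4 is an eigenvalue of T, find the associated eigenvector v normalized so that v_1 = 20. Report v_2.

T + 4I = [[-24, 32], [-24, 32]].
Solving (T + 4I)v = 0 gives the eigenspace spanned by (20, 15).
With v_1 = 20, v = (20, 15), so v_2 = 15.

15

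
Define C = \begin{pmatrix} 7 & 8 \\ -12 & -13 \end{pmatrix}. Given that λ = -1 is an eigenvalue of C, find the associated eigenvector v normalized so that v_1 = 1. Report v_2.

-1

C + 1I = [[8, 8], [-12, -12]].
Solving (C + 1I)v = 0 gives the eigenspace spanned by (1, -1).
With v_1 = 1, v = (1, -1), so v_2 = -1.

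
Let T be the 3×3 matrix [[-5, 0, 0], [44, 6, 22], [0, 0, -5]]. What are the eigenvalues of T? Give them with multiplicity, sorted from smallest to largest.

-5, -5, 6

Characteristic polynomial: p(r) = r^3 + 4r^2 - 35r - 150 = (r - 6)(r + 5)^2.
Roots (with multiplicity): -5, -5, 6.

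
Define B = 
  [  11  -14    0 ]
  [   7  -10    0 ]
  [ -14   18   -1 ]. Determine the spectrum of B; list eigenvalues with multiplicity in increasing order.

-3, -1, 4

Characteristic polynomial: p(μ) = μ^3 - 13μ - 12 = (μ - 4)(μ + 1)(μ + 3).
Roots (with multiplicity): -3, -1, 4.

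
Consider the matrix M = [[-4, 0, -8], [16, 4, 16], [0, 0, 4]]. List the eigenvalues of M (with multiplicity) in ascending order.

-4, 4, 4

Characteristic polynomial: p(s) = s^3 - 4s^2 - 16s + 64 = (s - 4)^2(s + 4).
Roots (with multiplicity): -4, 4, 4.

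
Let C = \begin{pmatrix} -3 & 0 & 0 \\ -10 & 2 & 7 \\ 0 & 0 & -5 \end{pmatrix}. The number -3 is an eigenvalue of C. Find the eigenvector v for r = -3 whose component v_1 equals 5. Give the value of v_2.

10

C + 3I = [[0, 0, 0], [-10, 5, 7], [0, 0, -2]].
Solving (C + 3I)v = 0 gives the eigenspace spanned by (5, 10, 0).
With v_1 = 5, v = (5, 10, 0), so v_2 = 10.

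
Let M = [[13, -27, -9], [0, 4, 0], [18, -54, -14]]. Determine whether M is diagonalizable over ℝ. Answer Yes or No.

Characteristic polynomial: p(t) = t^3 - 3t^2 - 24t + 80 = (t - 4)^2(t + 5).
t = 4 has algebraic multiplicity 2; rank(M − 4I) = 1, so geometric multiplicity = 2.
Every eigenvalue has geometric = algebraic multiplicity, so M is diagonalizable.

Yes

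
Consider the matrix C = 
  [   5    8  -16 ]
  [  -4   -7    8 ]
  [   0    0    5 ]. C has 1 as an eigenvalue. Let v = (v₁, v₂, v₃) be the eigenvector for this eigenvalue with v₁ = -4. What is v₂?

C − 1I = [[4, 8, -16], [-4, -8, 8], [0, 0, 4]].
Solving (C − 1I)v = 0 gives the eigenspace spanned by (-4, 2, 0).
With v₁ = -4, v = (-4, 2, 0), so v₂ = 2.

2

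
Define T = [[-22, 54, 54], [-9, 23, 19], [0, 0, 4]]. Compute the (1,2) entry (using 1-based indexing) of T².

Characteristic polynomial: μ^3 - 5μ^2 - 16μ + 80 = (μ - 5)(μ - 4)(μ + 4), so the eigenvalues are -4, 4, 5.
μ=-4: eigenvector (3, 1, 0).
μ=5: eigenvector (-2, -1, 0).
μ=4: eigenvector (0, -1, 1).
P = [[3, -2, 0], [1, -1, -1], [0, 0, 1]], D = diag(-4, 5, 4), P⁻¹ = [[1, -2, -2], [1, -3, -3], [0, 0, 1]].
T² = P·diag(16, 25, 16)·P⁻¹ = [[-2, 54, 54], [-9, 43, 27], [0, 0, 16]].
The requested entry is 54.

54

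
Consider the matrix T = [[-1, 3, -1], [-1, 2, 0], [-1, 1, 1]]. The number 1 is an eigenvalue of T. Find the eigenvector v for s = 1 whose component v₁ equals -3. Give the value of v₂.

-3

T − 1I = [[-2, 3, -1], [-1, 1, 0], [-1, 1, 0]].
Solving (T − 1I)v = 0 gives the eigenspace spanned by (-3, -3, -3).
With v₁ = -3, v = (-3, -3, -3), so v₂ = -3.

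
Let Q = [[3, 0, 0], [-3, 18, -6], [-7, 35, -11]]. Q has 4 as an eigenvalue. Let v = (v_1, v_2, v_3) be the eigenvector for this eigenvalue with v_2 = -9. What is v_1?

Q − 4I = [[-1, 0, 0], [-3, 14, -6], [-7, 35, -15]].
Solving (Q − 4I)v = 0 gives the eigenspace spanned by (0, -9, -21).
With v_2 = -9, v = (0, -9, -21), so v_1 = 0.

0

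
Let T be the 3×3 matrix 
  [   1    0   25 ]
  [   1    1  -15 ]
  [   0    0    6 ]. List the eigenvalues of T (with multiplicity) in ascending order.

1, 1, 6

Characteristic polynomial: p(μ) = μ^3 - 8μ^2 + 13μ - 6 = (μ - 6)(μ - 1)^2.
Roots (with multiplicity): 1, 1, 6.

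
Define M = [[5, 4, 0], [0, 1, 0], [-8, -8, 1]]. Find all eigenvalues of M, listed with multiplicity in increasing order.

Characteristic polynomial: p(r) = r^3 - 7r^2 + 11r - 5 = (r - 5)(r - 1)^2.
Roots (with multiplicity): 1, 1, 5.

1, 1, 5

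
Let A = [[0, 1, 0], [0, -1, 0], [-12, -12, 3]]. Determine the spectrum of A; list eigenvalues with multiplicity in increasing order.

-1, 0, 3

Characteristic polynomial: p(r) = r^3 - 2r^2 - 3r = r(r - 3)(r + 1).
Roots (with multiplicity): -1, 0, 3.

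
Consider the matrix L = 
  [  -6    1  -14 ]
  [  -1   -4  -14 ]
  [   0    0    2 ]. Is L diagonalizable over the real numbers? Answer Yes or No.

No

Characteristic polynomial: p(s) = s^3 + 8s^2 + 5s - 50 = (s - 2)(s + 5)^2.
s = -5 has algebraic multiplicity 2; rank(L + 5I) = 2, so geometric multiplicity = 1.
Geometric multiplicity < algebraic multiplicity, so L is not diagonalizable.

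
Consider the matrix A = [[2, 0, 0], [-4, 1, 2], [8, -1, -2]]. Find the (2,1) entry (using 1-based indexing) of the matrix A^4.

Characteristic polynomial: t^3 - t^2 - 2t = t(t - 2)(t + 1), so the eigenvalues are -1, 0, 2.
t=0: eigenvector (0, 2, -1).
t=2: eigenvector (1, 0, 2).
t=-1: eigenvector (0, -1, 1).
P = [[0, 1, 0], [2, 0, -1], [-1, 2, 1]], D = diag(0, 2, -1), P⁻¹ = [[-2, 1, 1], [1, 0, 0], [-4, 1, 2]].
A⁴ = P·diag(0, 16, 1)·P⁻¹ = [[16, 0, 0], [4, -1, -2], [28, 1, 2]].
The requested entry is 4.

4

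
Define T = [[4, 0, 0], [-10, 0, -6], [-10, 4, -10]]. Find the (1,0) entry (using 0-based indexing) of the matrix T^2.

Characteristic polynomial: λ^3 + 6λ^2 - 16λ - 96 = (λ - 4)(λ + 4)(λ + 6), so the eigenvalues are -6, -4, 4.
λ=4: eigenvector (1, -1, -1).
λ=-4: eigenvector (0, 3, 2).
λ=-6: eigenvector (0, 1, 1).
P = [[1, 0, 0], [-1, 3, 1], [-1, 2, 1]], D = diag(4, -4, -6), P⁻¹ = [[1, 0, 0], [0, 1, -1], [1, -2, 3]].
T² = P·diag(16, 16, 36)·P⁻¹ = [[16, 0, 0], [20, -24, 60], [20, -40, 76]].
The requested entry is 20.

20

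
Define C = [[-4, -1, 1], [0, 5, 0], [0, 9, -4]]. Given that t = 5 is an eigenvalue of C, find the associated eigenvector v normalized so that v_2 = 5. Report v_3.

5

C − 5I = [[-9, -1, 1], [0, 0, 0], [0, 9, -9]].
Solving (C − 5I)v = 0 gives the eigenspace spanned by (0, 5, 5).
With v_2 = 5, v = (0, 5, 5), so v_3 = 5.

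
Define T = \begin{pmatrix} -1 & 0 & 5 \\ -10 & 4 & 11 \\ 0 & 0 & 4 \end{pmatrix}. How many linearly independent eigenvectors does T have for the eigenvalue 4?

T − 4I = [[-5, 0, 5], [-10, 0, 11], [0, 0, 0]].
This matrix has rank 2, so its null space has dimension 3 − 2 = 1.

1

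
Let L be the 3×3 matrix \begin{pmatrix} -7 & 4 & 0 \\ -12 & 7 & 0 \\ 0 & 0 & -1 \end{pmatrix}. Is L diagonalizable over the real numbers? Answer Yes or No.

Characteristic polynomial: p(r) = r^3 + r^2 - r - 1 = (r - 1)(r + 1)^2.
r = -1 has algebraic multiplicity 2; rank(L + 1I) = 1, so geometric multiplicity = 2.
Every eigenvalue has geometric = algebraic multiplicity, so L is diagonalizable.

Yes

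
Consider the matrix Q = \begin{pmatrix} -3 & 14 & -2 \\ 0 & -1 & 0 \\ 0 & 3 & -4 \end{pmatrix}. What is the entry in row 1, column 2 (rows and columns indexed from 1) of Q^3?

Characteristic polynomial: λ^3 + 8λ^2 + 19λ + 12 = (λ + 1)(λ + 3)(λ + 4), so the eigenvalues are -4, -3, -1.
λ=-3: eigenvector (1, 0, 0).
λ=-1: eigenvector (6, 1, 1).
λ=-4: eigenvector (2, 0, 1).
P = [[1, 6, 2], [0, 1, 0], [0, 1, 1]], D = diag(-3, -1, -4), P⁻¹ = [[1, -4, -2], [0, 1, 0], [0, -1, 1]].
Q³ = P·diag(-27, -1, -64)·P⁻¹ = [[-27, 230, -74], [0, -1, 0], [0, 63, -64]].
The requested entry is 230.

230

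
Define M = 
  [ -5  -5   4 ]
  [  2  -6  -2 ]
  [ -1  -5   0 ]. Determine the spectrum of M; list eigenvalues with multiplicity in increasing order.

-6, -4, -1

Characteristic polynomial: p(t) = t^3 + 11t^2 + 34t + 24 = (t + 1)(t + 4)(t + 6).
Roots (with multiplicity): -6, -4, -1.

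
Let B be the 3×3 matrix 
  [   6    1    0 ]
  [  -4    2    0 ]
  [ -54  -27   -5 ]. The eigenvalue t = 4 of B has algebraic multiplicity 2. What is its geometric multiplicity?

B − 4I = [[2, 1, 0], [-4, -2, 0], [-54, -27, -9]].
This matrix has rank 2, so its null space has dimension 3 − 2 = 1.

1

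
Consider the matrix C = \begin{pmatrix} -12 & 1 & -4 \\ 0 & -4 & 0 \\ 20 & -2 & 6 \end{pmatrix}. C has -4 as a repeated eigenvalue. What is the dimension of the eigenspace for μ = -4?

1

C + 4I = [[-8, 1, -4], [0, 0, 0], [20, -2, 10]].
This matrix has rank 2, so its null space has dimension 3 − 2 = 1.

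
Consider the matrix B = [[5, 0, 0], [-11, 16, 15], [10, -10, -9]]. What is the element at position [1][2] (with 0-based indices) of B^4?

Characteristic polynomial: r^3 - 12r^2 + 41r - 30 = (r - 6)(r - 5)(r - 1), so the eigenvalues are 1, 5, 6.
r=1: eigenvector (0, -1, 1).
r=6: eigenvector (0, 3, -2).
r=5: eigenvector (1, 1, 0).
P = [[0, 0, 1], [-1, 3, 1], [1, -2, 0]], D = diag(1, 6, 5), P⁻¹ = [[-2, 2, 3], [-1, 1, 1], [1, 0, 0]].
B⁴ = P·diag(1, 1296, 625)·P⁻¹ = [[625, 0, 0], [-3261, 3886, 3885], [2590, -2590, -2589]].
The requested entry is 3885.

3885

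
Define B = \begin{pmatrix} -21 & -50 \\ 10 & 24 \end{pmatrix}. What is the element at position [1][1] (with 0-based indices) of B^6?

20476

Characteristic polynomial: t^2 - 3t - 4 = (t - 4)(t + 1), so the eigenvalues are -1, 4.
t=4: eigenvector (-2, 1).
t=-1: eigenvector (5, -2).
P = [[-2, 5], [1, -2]], D = diag(4, -1), P⁻¹ = [[2, 5], [1, 2]].
B⁶ = P·diag(4096, 1)·P⁻¹ = [[-16379, -40950], [8190, 20476]].
The requested entry is 20476.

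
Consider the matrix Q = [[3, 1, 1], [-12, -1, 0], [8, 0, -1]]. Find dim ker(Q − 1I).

Q − 1I = [[2, 1, 1], [-12, -2, 0], [8, 0, -2]].
This matrix has rank 2, so its null space has dimension 3 − 2 = 1.

1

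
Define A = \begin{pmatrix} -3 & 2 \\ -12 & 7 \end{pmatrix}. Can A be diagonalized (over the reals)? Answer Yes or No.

Yes

Characteristic polynomial: p(t) = t^2 - 4t + 3 = (t - 3)(t - 1).
All 2 eigenvalues are distinct, so A is diagonalizable.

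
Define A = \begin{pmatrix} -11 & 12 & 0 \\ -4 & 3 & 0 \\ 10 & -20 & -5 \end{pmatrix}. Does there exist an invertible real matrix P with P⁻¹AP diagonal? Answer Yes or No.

Yes

Characteristic polynomial: p(r) = r^3 + 13r^2 + 55r + 75 = (r + 3)(r + 5)^2.
r = -5 has algebraic multiplicity 2; rank(A + 5I) = 1, so geometric multiplicity = 2.
Every eigenvalue has geometric = algebraic multiplicity, so A is diagonalizable.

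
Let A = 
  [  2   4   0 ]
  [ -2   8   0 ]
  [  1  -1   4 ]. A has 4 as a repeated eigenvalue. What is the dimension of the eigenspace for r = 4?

1

A − 4I = [[-2, 4, 0], [-2, 4, 0], [1, -1, 0]].
This matrix has rank 2, so its null space has dimension 3 − 2 = 1.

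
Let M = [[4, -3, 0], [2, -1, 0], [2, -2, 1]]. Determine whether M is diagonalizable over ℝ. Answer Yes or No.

Yes

Characteristic polynomial: p(s) = s^3 - 4s^2 + 5s - 2 = (s - 2)(s - 1)^2.
s = 1 has algebraic multiplicity 2; rank(M − 1I) = 1, so geometric multiplicity = 2.
Every eigenvalue has geometric = algebraic multiplicity, so M is diagonalizable.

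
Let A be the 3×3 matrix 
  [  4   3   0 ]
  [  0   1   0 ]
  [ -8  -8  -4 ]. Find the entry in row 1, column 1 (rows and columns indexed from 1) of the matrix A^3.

64

Characteristic polynomial: r^3 - r^2 - 16r + 16 = (r - 4)(r - 1)(r + 4), so the eigenvalues are -4, 1, 4.
r=4: eigenvector (1, 0, -1).
r=1: eigenvector (-1, 1, 0).
r=-4: eigenvector (0, 0, 1).
P = [[1, -1, 0], [0, 1, 0], [-1, 0, 1]], D = diag(4, 1, -4), P⁻¹ = [[1, 1, 0], [0, 1, 0], [1, 1, 1]].
A³ = P·diag(64, 1, -64)·P⁻¹ = [[64, 63, 0], [0, 1, 0], [-128, -128, -64]].
The requested entry is 64.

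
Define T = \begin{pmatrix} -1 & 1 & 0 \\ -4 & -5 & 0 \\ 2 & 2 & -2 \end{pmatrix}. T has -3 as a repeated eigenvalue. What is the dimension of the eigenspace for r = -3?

T + 3I = [[2, 1, 0], [-4, -2, 0], [2, 2, 1]].
This matrix has rank 2, so its null space has dimension 3 − 2 = 1.

1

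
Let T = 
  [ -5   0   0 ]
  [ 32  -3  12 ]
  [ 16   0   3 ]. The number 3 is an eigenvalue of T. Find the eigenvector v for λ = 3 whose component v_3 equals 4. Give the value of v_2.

8

T − 3I = [[-8, 0, 0], [32, -6, 12], [16, 0, 0]].
Solving (T − 3I)v = 0 gives the eigenspace spanned by (0, 8, 4).
With v_3 = 4, v = (0, 8, 4), so v_2 = 8.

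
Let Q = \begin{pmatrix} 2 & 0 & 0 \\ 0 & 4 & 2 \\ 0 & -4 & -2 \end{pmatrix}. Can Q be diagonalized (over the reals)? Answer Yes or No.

Yes

Characteristic polynomial: p(t) = t^3 - 4t^2 + 4t = t(t - 2)^2.
t = 2 has algebraic multiplicity 2; rank(Q − 2I) = 1, so geometric multiplicity = 2.
Every eigenvalue has geometric = algebraic multiplicity, so Q is diagonalizable.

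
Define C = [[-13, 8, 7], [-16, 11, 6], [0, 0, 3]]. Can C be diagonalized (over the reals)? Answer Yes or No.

Characteristic polynomial: p(s) = s^3 - s^2 - 21s + 45 = (s - 3)^2(s + 5).
s = 3 has algebraic multiplicity 2; rank(C − 3I) = 2, so geometric multiplicity = 1.
Geometric multiplicity < algebraic multiplicity, so C is not diagonalizable.

No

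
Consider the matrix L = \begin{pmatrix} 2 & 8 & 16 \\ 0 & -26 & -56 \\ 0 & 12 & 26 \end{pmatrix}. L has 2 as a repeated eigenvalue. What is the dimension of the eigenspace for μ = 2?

2

L − 2I = [[0, 8, 16], [0, -28, -56], [0, 12, 24]].
This matrix has rank 1, so its null space has dimension 3 − 1 = 2.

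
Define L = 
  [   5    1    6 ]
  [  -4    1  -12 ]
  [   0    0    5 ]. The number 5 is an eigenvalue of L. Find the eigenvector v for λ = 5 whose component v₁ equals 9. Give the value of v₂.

L − 5I = [[0, 1, 6], [-4, -4, -12], [0, 0, 0]].
Solving (L − 5I)v = 0 gives the eigenspace spanned by (9, -18, 3).
With v₁ = 9, v = (9, -18, 3), so v₂ = -18.

-18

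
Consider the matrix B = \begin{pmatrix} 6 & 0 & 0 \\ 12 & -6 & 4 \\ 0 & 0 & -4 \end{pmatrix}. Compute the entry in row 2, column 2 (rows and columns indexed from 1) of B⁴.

Characteristic polynomial: λ^3 + 4λ^2 - 36λ - 144 = (λ - 6)(λ + 4)(λ + 6), so the eigenvalues are -6, -4, 6.
λ=6: eigenvector (1, 1, 0).
λ=-6: eigenvector (0, 1, 0).
λ=-4: eigenvector (0, 2, 1).
P = [[1, 0, 0], [1, 1, 2], [0, 0, 1]], D = diag(6, -6, -4), P⁻¹ = [[1, 0, 0], [-1, 1, -2], [0, 0, 1]].
B⁴ = P·diag(1296, 1296, 256)·P⁻¹ = [[1296, 0, 0], [0, 1296, -2080], [0, 0, 256]].
The requested entry is 1296.

1296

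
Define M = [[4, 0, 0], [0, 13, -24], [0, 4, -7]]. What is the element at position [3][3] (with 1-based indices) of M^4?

Characteristic polynomial: r^3 - 10r^2 + 29r - 20 = (r - 5)(r - 4)(r - 1), so the eigenvalues are 1, 4, 5.
r=4: eigenvector (1, 0, 0).
r=5: eigenvector (0, 3, 1).
r=1: eigenvector (0, 2, 1).
P = [[1, 0, 0], [0, 3, 2], [0, 1, 1]], D = diag(4, 5, 1), P⁻¹ = [[1, 0, 0], [0, 1, -2], [0, -1, 3]].
M⁴ = P·diag(256, 625, 1)·P⁻¹ = [[256, 0, 0], [0, 1873, -3744], [0, 624, -1247]].
The requested entry is -1247.

-1247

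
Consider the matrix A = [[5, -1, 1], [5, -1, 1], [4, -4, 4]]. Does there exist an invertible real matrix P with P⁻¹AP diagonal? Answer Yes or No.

Characteristic polynomial: p(r) = r^3 - 8r^2 + 16r = r(r - 4)^2.
r = 4 has algebraic multiplicity 2; rank(A − 4I) = 2, so geometric multiplicity = 1.
Geometric multiplicity < algebraic multiplicity, so A is not diagonalizable.

No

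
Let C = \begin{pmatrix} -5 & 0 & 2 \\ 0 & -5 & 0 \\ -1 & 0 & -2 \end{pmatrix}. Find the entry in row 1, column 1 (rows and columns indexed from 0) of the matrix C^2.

Characteristic polynomial: s^3 + 12s^2 + 47s + 60 = (s + 3)(s + 4)(s + 5), so the eigenvalues are -5, -4, -3.
s=-3: eigenvector (1, 0, 1).
s=-5: eigenvector (0, 1, 0).
s=-4: eigenvector (2, 0, 1).
P = [[1, 0, 2], [0, 1, 0], [1, 0, 1]], D = diag(-3, -5, -4), P⁻¹ = [[-1, 0, 2], [0, 1, 0], [1, 0, -1]].
C² = P·diag(9, 25, 16)·P⁻¹ = [[23, 0, -14], [0, 25, 0], [7, 0, 2]].
The requested entry is 25.

25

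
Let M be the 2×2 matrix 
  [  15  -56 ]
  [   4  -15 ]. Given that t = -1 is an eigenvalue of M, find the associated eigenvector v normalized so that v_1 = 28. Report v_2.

8

M + 1I = [[16, -56], [4, -14]].
Solving (M + 1I)v = 0 gives the eigenspace spanned by (28, 8).
With v_1 = 28, v = (28, 8), so v_2 = 8.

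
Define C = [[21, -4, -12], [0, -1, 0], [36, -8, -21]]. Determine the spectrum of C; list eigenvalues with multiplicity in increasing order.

-3, -1, 3

Characteristic polynomial: p(r) = r^3 + r^2 - 9r - 9 = (r - 3)(r + 1)(r + 3).
Roots (with multiplicity): -3, -1, 3.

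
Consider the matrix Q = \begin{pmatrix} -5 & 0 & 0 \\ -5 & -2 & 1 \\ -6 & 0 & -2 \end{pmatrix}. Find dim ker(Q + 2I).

1

Q + 2I = [[-3, 0, 0], [-5, 0, 1], [-6, 0, 0]].
This matrix has rank 2, so its null space has dimension 3 − 2 = 1.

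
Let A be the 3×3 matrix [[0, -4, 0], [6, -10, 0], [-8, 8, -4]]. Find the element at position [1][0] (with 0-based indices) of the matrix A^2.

Characteristic polynomial: μ^3 + 14μ^2 + 64μ + 96 = (μ + 4)^2(μ + 6), so the eigenvalues are -6, -4, -4.
μ=-6: eigenvector (2, 3, -4).
μ=-4: eigenvector (1, 1, -2).
μ=-4: eigenvector (0, 0, 1).
P = [[2, 1, 0], [3, 1, 0], [-4, -2, 1]], D = diag(-6, -4, -4), P⁻¹ = [[-1, 1, 0], [3, -2, 0], [2, 0, 1]].
A² = P·diag(36, 16, 16)·P⁻¹ = [[-24, 40, 0], [-60, 76, 0], [80, -80, 16]].
The requested entry is -60.

-60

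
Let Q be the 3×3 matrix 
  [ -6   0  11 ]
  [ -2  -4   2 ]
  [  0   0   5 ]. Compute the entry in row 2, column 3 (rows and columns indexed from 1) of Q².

Characteristic polynomial: μ^3 + 5μ^2 - 26μ - 120 = (μ - 5)(μ + 4)(μ + 6), so the eigenvalues are -6, -4, 5.
μ=-4: eigenvector (0, 1, 0).
μ=-6: eigenvector (1, 1, 0).
μ=5: eigenvector (1, 0, 1).
P = [[0, 1, 1], [1, 1, 0], [0, 0, 1]], D = diag(-4, -6, 5), P⁻¹ = [[-1, 1, 1], [1, 0, -1], [0, 0, 1]].
Q² = P·diag(16, 36, 25)·P⁻¹ = [[36, 0, -11], [20, 16, -20], [0, 0, 25]].
The requested entry is -20.

-20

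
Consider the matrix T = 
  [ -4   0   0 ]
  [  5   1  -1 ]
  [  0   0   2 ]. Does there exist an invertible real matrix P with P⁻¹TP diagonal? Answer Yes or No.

Yes

Characteristic polynomial: p(μ) = μ^3 + μ^2 - 10μ + 8 = (μ - 2)(μ - 1)(μ + 4).
All 3 eigenvalues are distinct, so T is diagonalizable.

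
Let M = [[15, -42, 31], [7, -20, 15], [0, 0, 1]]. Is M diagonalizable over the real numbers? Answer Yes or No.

Characteristic polynomial: p(λ) = λ^3 + 4λ^2 - 11λ + 6 = (λ - 1)^2(λ + 6).
λ = 1 has algebraic multiplicity 2; rank(M − 1I) = 2, so geometric multiplicity = 1.
Geometric multiplicity < algebraic multiplicity, so M is not diagonalizable.

No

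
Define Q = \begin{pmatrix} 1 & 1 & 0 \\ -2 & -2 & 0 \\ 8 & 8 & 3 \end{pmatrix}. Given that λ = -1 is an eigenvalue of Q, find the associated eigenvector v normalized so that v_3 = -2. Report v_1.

Q + 1I = [[2, 1, 0], [-2, -1, 0], [8, 8, 4]].
Solving (Q + 1I)v = 0 gives the eigenspace spanned by (-1, 2, -2).
With v_3 = -2, v = (-1, 2, -2), so v_1 = -1.

-1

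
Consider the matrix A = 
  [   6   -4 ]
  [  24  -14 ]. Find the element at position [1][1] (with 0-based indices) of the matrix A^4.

3856

Characteristic polynomial: r^2 + 8r + 12 = (r + 2)(r + 6), so the eigenvalues are -6, -2.
r=-2: eigenvector (-1, -2).
r=-6: eigenvector (1, 3).
P = [[-1, 1], [-2, 3]], D = diag(-2, -6), P⁻¹ = [[-3, 1], [-2, 1]].
A⁴ = P·diag(16, 1296)·P⁻¹ = [[-2544, 1280], [-7680, 3856]].
The requested entry is 3856.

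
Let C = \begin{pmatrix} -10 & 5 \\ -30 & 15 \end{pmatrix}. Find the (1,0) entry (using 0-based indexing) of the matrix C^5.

Characteristic polynomial: r^2 - 5r = r(r - 5), so the eigenvalues are 0, 5.
r=5: eigenvector (-1, -3).
r=0: eigenvector (-1, -2).
P = [[-1, -1], [-3, -2]], D = diag(5, 0), P⁻¹ = [[2, -1], [-3, 1]].
C⁵ = P·diag(3125, 0)·P⁻¹ = [[-6250, 3125], [-18750, 9375]].
The requested entry is -18750.

-18750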